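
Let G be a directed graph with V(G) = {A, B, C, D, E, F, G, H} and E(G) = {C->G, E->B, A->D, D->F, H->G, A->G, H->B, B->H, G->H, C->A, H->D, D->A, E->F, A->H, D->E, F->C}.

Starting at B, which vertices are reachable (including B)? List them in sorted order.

Start at B.
Its neighbours: H.
Then their neighbours: D, G.
Then next layer: A, E, F.
Then next layer: C.
Every vertex is now reached.

A, B, C, D, E, F, G, H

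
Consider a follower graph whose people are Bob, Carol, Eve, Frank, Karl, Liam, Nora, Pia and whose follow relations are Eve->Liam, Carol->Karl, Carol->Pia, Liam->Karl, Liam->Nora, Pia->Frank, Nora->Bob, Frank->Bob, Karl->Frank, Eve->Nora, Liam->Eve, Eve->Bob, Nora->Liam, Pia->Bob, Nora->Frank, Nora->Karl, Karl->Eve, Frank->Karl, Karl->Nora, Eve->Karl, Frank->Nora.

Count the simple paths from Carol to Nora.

Carol→Karl→Eve→Liam→Nora
Carol→Karl→Eve→Nora
Carol→Karl→Frank→Nora
Carol→Karl→Nora
Carol→Pia→Frank→Karl→Eve→Liam→Nora
Carol→Pia→Frank→Karl→Eve→Nora
Carol→Pia→Frank→Karl→Nora
Carol→Pia→Frank→Nora

8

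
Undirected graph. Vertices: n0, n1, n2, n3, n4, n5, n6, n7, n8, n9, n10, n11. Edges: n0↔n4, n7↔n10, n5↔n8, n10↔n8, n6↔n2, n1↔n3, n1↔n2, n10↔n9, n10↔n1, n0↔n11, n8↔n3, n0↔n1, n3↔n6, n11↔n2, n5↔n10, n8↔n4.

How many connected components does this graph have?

1

From n0: component {n0, n1, n2, n3, n4, n5, n6, n7, n8, n9, n10, n11}.
That's 1 component.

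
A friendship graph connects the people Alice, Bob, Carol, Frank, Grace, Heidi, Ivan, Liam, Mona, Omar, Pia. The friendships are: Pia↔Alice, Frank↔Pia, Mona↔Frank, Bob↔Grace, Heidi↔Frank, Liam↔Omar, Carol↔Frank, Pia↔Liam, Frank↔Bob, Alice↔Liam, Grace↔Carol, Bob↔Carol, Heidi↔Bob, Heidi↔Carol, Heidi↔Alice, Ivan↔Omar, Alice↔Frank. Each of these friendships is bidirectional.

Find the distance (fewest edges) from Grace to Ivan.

6

Distance 0: Grace.
Distance 1: Bob, Carol.
Distance 2: Frank, Heidi.
Distance 3: Alice, Mona, Pia.
Distance 4: Liam.
Distance 5: Omar.
Distance 6: Ivan — contains Ivan.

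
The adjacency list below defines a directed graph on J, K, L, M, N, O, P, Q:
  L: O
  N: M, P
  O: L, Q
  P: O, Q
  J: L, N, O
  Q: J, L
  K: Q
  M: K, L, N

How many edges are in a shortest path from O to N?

Distance 0: O.
Distance 1: L, Q.
Distance 2: J.
Distance 3: N — contains N.

3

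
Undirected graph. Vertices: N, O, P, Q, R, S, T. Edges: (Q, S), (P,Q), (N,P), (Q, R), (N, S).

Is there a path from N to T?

No

Explore from N.
Distance 1: reach P, S.
Distance 2: reach Q.
Distance 3: reach R.
The search is exhausted without reaching T; it lies in a different component.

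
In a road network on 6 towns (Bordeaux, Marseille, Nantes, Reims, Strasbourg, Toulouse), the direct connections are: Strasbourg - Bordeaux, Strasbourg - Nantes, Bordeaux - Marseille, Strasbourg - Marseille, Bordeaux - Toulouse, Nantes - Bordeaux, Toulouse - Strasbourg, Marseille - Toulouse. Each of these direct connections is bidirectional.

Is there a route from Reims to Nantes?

No

Reims has no edges, so nothing is reachable from it.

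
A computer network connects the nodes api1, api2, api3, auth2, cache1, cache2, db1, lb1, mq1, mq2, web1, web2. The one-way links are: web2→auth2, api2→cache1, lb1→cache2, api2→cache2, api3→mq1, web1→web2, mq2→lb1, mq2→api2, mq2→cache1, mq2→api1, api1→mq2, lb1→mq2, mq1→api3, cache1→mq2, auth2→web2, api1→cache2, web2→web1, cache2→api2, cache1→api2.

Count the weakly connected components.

4

From api1: component {api1, api2, cache1, cache2, lb1, mq2}.
From api3: component {api3, mq1}.
From auth2: component {auth2, web1, web2}.
From db1: component {db1}.
That's 4 components.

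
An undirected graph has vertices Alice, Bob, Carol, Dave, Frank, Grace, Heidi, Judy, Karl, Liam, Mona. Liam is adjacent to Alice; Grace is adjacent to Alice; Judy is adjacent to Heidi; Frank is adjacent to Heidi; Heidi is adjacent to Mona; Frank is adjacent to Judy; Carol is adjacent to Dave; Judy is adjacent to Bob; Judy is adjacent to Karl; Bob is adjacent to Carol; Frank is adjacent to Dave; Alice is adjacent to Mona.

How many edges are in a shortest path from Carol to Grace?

6

Distance 0: Carol.
Distance 1: Bob, Dave.
Distance 2: Frank, Judy.
Distance 3: Heidi, Karl.
Distance 4: Mona.
Distance 5: Alice.
Distance 6: Grace, Liam — contains Grace.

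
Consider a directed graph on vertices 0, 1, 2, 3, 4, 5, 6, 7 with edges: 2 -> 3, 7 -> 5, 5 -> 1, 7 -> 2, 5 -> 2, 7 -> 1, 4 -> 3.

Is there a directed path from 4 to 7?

No

Explore from 4.
Distance 1: reach 3.
The search from 4 is exhausted; no directed path reaches 7.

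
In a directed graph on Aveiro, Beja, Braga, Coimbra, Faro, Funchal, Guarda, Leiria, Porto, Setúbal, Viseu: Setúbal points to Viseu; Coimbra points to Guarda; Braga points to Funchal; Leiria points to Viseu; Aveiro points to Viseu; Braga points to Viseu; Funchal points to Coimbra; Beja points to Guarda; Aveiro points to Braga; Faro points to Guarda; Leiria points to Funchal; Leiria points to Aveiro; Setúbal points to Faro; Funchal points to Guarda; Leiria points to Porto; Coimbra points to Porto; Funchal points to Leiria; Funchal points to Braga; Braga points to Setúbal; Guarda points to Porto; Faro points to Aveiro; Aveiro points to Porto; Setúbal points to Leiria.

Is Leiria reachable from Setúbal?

Explore from Setúbal.
Distance 1: reach Faro, Leiria, Viseu.
Found Leiria.

Yes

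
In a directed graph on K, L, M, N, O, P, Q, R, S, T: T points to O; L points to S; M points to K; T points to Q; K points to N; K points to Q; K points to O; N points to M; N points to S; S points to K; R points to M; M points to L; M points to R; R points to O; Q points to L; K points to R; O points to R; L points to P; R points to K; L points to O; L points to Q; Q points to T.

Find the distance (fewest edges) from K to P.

3

Distance 0: K.
Distance 1: N, O, Q, R.
Distance 2: L, M, S, T.
Distance 3: P — contains P.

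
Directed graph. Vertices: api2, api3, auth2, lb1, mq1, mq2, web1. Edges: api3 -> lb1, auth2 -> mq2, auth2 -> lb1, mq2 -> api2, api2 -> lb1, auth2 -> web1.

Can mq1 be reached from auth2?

Explore from auth2.
Distance 1: reach lb1, mq2, web1.
Distance 2: reach api2.
The search from auth2 is exhausted; no directed path reaches mq1.

No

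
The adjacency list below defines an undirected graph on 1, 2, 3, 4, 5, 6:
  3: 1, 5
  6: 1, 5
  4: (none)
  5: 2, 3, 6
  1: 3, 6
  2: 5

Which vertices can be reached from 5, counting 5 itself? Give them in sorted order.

Start at 5.
Its neighbours: 2, 3, 6.
Then their neighbours: 1.
Nothing further is reachable.

1, 2, 3, 5, 6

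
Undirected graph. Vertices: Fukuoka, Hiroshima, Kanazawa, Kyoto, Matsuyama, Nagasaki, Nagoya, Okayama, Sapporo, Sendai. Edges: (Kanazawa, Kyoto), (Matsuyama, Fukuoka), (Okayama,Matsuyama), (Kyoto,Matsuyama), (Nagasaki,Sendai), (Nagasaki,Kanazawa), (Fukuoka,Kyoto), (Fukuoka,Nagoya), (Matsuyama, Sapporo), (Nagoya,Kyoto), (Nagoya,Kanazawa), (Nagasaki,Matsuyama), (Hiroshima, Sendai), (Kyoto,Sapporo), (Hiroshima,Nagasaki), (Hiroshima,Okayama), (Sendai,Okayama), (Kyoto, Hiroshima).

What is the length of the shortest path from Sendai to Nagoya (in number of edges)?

Distance 0: Sendai.
Distance 1: Hiroshima, Nagasaki, Okayama.
Distance 2: Kanazawa, Kyoto, Matsuyama.
Distance 3: Fukuoka, Nagoya, Sapporo — contains Nagoya.

3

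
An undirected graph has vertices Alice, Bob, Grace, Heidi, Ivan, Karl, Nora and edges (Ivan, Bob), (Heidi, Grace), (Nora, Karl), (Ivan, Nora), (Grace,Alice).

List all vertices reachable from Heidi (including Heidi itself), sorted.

Alice, Grace, Heidi

Start at Heidi.
Its neighbours: Grace.
Then their neighbours: Alice.
Nothing further is reachable.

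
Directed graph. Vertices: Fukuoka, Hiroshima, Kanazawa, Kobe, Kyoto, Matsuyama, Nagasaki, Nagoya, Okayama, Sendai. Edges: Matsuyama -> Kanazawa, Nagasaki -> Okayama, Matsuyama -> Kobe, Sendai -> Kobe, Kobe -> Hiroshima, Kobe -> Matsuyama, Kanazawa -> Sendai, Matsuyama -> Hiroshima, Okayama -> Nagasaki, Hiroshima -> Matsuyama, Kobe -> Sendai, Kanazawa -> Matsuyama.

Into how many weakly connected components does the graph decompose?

5

From Fukuoka: component {Fukuoka}.
From Hiroshima: component {Hiroshima, Kanazawa, Kobe, Matsuyama, Sendai}.
From Kyoto: component {Kyoto}.
From Nagasaki: component {Nagasaki, Okayama}.
From Nagoya: component {Nagoya}.
That's 5 components.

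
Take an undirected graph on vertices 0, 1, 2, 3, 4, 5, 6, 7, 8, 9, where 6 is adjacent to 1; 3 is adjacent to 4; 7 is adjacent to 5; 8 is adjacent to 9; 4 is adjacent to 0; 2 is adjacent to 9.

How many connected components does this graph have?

4

From 0: component {0, 3, 4}.
From 1: component {1, 6}.
From 2: component {2, 8, 9}.
From 5: component {5, 7}.
That's 4 components.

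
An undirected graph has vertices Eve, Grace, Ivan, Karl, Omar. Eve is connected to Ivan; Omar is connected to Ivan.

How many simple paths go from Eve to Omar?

Eve–Ivan–Omar

1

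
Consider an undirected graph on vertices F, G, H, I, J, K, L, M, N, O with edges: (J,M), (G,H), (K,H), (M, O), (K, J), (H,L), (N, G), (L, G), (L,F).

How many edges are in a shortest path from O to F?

6

Distance 0: O.
Distance 1: M.
Distance 2: J.
Distance 3: K.
Distance 4: H.
Distance 5: G, L.
Distance 6: F, N — contains F.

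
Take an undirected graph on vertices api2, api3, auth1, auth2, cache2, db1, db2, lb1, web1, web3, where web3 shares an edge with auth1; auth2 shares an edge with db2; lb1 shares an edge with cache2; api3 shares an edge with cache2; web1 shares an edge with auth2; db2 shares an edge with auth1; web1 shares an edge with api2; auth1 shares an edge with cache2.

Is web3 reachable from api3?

Yes

Explore from api3.
Distance 1: reach cache2.
Distance 2: reach auth1, lb1.
Distance 3: reach db2, web3.
Found web3.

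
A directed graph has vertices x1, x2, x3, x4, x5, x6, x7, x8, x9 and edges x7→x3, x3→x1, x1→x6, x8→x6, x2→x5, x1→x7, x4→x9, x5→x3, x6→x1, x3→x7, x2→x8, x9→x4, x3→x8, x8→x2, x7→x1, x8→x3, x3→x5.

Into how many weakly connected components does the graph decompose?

2

From x1: component {x1, x2, x3, x5, x6, x7, x8}.
From x4: component {x4, x9}.
That's 2 components.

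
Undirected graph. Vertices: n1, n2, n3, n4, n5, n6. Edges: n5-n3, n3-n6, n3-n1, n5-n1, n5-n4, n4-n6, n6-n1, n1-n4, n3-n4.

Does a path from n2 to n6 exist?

No

n2 has no edges, so nothing is reachable from it.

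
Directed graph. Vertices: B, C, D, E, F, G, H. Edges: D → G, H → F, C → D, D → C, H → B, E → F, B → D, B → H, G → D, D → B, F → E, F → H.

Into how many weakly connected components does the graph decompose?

From B: component {B, C, D, E, F, G, H}.
That's 1 component.

1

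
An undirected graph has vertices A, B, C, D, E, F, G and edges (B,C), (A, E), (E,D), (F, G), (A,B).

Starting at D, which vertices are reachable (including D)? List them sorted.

Start at D.
Its neighbours: E.
Then their neighbours: A.
Then next layer: B.
Then next layer: C.
Nothing further is reachable.

A, B, C, D, E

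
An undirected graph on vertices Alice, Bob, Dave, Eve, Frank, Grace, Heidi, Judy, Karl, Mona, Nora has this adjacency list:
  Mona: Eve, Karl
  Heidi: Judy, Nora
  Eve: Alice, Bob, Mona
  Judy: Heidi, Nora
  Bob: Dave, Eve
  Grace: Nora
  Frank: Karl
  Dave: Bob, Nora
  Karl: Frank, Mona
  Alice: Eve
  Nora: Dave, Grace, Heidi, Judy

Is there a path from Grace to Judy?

Explore from Grace.
Distance 1: reach Nora.
Distance 2: reach Dave, Heidi, Judy.
Found Judy.

Yes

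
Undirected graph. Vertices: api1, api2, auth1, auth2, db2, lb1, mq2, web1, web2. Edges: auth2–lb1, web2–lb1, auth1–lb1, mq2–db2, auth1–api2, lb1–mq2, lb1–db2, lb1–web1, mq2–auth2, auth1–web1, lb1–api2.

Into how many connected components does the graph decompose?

From api1: component {api1}.
From api2: component {api2, auth1, auth2, db2, lb1, mq2, web1, web2}.
That's 2 components.

2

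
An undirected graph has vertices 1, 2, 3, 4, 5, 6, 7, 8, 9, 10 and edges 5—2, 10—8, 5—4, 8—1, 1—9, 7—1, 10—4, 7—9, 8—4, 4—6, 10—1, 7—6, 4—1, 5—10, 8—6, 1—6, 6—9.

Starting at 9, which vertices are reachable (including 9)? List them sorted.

1, 2, 4, 5, 6, 7, 8, 9, 10

Start at 9.
Its neighbours: 1, 6, 7.
Then their neighbours: 4, 8, 10.
Then next layer: 5.
Then next layer: 2.
Nothing further is reachable.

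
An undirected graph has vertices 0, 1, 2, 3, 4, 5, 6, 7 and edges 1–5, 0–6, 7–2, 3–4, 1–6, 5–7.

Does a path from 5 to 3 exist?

Explore from 5.
Distance 1: reach 1, 7.
Distance 2: reach 2, 6.
Distance 3: reach 0.
The search is exhausted without reaching 3; it lies in a different component.

No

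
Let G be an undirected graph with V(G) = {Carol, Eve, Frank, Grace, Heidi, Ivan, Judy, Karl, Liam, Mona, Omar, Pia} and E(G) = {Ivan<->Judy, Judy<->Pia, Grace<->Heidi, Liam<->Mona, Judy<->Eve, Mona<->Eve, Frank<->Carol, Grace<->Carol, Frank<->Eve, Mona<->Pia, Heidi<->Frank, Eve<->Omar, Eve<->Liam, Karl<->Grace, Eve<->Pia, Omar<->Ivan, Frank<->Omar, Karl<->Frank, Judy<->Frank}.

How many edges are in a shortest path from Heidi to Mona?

Distance 0: Heidi.
Distance 1: Frank, Grace.
Distance 2: Carol, Eve, Judy, Karl, Omar.
Distance 3: Ivan, Liam, Mona, Pia — contains Mona.

3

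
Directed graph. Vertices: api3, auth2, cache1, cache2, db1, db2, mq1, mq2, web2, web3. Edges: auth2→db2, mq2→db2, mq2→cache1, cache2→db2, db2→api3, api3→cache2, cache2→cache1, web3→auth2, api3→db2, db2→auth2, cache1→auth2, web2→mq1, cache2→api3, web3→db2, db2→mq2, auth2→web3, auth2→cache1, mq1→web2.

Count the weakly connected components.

From api3: component {api3, auth2, cache1, cache2, db2, mq2, web3}.
From db1: component {db1}.
From mq1: component {mq1, web2}.
That's 3 components.

3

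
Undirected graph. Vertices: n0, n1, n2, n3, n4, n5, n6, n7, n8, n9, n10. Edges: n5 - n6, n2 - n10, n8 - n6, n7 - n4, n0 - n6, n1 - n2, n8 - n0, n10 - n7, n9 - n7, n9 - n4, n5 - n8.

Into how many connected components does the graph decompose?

3

From n0: component {n0, n5, n6, n8}.
From n1: component {n1, n2, n4, n7, n9, n10}.
From n3: component {n3}.
That's 3 components.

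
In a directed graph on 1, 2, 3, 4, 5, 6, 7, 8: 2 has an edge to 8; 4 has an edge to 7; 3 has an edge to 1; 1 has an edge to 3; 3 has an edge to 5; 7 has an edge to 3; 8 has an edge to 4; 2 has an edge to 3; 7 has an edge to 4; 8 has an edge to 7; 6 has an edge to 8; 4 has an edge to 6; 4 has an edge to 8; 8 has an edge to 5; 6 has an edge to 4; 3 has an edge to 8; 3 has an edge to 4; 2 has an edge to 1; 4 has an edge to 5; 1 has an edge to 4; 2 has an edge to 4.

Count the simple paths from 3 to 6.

4

3→1→4→6
3→4→6
3→8→4→6
3→8→7→4→6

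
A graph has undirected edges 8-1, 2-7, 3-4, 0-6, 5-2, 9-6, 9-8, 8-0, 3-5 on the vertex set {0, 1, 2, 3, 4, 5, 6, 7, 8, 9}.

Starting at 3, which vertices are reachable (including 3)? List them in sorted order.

2, 3, 4, 5, 7

Start at 3.
Its neighbours: 4, 5.
Then their neighbours: 2.
Then next layer: 7.
Nothing further is reachable.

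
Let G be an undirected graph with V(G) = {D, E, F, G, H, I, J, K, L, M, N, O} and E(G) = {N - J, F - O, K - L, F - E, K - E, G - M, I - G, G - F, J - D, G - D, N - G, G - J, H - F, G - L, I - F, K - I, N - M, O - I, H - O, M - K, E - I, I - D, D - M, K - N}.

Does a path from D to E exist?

Explore from D.
Distance 1: reach G, I, J, M.
Distance 2: reach E, F, K, L, N, O.
Found E.

Yes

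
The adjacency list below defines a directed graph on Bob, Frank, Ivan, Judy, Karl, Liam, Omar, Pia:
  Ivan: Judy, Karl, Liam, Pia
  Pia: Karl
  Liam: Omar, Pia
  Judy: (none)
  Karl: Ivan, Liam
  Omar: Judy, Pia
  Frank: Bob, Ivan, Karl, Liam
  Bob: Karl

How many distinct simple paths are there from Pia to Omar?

Pia→Karl→Ivan→Liam→Omar
Pia→Karl→Liam→Omar

2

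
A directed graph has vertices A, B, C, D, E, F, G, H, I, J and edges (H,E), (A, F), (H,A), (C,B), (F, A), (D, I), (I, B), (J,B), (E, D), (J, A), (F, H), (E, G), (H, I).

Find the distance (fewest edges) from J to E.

Distance 0: J.
Distance 1: A, B.
Distance 2: F.
Distance 3: H.
Distance 4: E, I — contains E.

4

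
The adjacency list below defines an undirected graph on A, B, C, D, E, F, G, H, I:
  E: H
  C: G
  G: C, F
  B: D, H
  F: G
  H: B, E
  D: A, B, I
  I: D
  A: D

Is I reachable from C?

Explore from C.
Distance 1: reach G.
Distance 2: reach F.
The search is exhausted without reaching I; it lies in a different component.

No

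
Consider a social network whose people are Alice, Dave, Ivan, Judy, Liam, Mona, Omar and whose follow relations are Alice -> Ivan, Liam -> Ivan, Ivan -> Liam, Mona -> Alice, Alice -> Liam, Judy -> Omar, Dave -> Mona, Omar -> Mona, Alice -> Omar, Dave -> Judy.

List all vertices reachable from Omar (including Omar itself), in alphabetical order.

Alice, Ivan, Liam, Mona, Omar

Start at Omar.
Its neighbours: Mona.
Then their neighbours: Alice.
Then next layer: Ivan, Liam.
Nothing further is reachable.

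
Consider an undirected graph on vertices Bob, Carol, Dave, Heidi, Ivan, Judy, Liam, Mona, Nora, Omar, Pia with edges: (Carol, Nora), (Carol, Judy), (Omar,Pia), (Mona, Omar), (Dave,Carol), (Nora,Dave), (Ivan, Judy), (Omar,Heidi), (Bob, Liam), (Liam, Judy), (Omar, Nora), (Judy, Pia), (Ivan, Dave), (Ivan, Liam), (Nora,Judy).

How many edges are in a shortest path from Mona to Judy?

Distance 0: Mona.
Distance 1: Omar.
Distance 2: Heidi, Nora, Pia.
Distance 3: Carol, Dave, Judy — contains Judy.

3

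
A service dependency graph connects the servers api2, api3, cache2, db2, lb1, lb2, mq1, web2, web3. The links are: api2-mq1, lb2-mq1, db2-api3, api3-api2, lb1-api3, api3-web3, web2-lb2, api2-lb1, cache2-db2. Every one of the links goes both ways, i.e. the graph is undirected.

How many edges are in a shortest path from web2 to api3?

4

Distance 0: web2.
Distance 1: lb2.
Distance 2: mq1.
Distance 3: api2.
Distance 4: api3, lb1 — contains api3.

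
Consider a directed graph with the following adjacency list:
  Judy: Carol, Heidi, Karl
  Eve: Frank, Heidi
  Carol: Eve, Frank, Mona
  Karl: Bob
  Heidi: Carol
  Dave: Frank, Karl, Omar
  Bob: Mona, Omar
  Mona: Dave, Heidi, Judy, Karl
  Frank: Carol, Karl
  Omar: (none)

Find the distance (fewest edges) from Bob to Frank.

3

Distance 0: Bob.
Distance 1: Mona, Omar.
Distance 2: Dave, Heidi, Judy, Karl.
Distance 3: Carol, Frank — contains Frank.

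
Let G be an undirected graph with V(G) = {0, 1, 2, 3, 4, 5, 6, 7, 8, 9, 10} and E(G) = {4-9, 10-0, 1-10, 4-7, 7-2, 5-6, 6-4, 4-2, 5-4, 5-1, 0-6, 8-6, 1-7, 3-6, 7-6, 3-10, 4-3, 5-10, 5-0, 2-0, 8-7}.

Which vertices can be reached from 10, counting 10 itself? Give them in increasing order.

Start at 10.
Its neighbours: 0, 1, 3, 5.
Then their neighbours: 2, 4, 6, 7.
Then next layer: 8, 9.
Every vertex is now reached.

0, 1, 2, 3, 4, 5, 6, 7, 8, 9, 10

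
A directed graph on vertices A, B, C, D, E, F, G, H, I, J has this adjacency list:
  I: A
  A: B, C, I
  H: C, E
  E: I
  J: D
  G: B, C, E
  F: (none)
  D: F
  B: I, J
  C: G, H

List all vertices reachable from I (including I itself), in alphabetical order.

Start at I.
Its neighbours: A.
Then their neighbours: B, C.
Then next layer: G, H, J.
Then next layer: D, E.
Then next layer: F.
Every vertex is now reached.

A, B, C, D, E, F, G, H, I, J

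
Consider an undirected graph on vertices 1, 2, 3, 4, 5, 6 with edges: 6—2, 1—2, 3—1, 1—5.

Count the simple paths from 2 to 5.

1

2–1–5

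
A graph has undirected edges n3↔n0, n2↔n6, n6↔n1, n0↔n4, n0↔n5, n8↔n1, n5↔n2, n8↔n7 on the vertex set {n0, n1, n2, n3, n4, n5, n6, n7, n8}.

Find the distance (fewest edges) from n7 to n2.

Distance 0: n7.
Distance 1: n8.
Distance 2: n1.
Distance 3: n6.
Distance 4: n2 — contains n2.

4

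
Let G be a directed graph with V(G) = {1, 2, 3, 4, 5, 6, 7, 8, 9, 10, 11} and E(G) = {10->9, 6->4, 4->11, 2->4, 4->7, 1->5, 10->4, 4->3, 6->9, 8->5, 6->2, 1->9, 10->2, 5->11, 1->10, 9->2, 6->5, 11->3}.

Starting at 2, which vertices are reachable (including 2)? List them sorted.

Start at 2.
Its neighbours: 4.
Then their neighbours: 3, 7, 11.
Nothing further is reachable.

2, 3, 4, 7, 11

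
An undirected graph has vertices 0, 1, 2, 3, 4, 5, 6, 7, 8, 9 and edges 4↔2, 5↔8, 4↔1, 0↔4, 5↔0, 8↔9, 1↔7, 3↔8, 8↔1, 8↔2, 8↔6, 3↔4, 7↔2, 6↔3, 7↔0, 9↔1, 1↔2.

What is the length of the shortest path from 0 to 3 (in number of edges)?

Distance 0: 0.
Distance 1: 4, 5, 7.
Distance 2: 1, 2, 3, 8 — contains 3.

2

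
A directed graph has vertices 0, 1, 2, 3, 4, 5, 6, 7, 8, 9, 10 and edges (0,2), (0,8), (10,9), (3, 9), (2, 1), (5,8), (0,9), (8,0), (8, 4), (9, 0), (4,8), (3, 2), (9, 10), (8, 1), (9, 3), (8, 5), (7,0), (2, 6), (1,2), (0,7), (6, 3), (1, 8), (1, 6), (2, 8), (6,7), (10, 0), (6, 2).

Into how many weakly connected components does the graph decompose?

From 0: component {0, 1, 2, 3, 4, 5, 6, 7, 8, 9, 10}.
That's 1 component.

1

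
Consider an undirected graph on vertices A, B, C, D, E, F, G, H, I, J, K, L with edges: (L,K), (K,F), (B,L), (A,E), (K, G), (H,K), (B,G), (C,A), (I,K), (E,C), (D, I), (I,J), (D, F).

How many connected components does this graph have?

From A: component {A, C, E}.
From B: component {B, D, F, G, H, I, J, K, L}.
That's 2 components.

2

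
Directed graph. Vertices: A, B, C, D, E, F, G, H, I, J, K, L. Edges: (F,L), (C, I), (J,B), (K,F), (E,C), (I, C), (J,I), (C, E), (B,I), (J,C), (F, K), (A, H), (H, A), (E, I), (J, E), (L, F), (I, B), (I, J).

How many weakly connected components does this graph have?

From A: component {A, H}.
From B: component {B, C, E, I, J}.
From D: component {D}.
From F: component {F, K, L}.
From G: component {G}.
That's 5 components.

5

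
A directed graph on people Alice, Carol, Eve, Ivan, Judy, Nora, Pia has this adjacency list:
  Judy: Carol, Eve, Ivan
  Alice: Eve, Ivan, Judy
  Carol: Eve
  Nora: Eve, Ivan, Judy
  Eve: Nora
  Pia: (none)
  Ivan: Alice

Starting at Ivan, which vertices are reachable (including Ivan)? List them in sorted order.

Start at Ivan.
Its neighbours: Alice.
Then their neighbours: Eve, Judy.
Then next layer: Carol, Nora.
Nothing further is reachable.

Alice, Carol, Eve, Ivan, Judy, Nora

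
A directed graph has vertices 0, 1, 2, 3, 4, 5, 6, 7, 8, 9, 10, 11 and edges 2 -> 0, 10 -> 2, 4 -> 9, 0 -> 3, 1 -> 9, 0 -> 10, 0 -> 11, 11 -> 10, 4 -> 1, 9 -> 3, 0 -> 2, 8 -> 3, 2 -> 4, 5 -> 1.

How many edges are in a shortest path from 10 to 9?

3

Distance 0: 10.
Distance 1: 2.
Distance 2: 0, 4.
Distance 3: 1, 3, 9, 11 — contains 9.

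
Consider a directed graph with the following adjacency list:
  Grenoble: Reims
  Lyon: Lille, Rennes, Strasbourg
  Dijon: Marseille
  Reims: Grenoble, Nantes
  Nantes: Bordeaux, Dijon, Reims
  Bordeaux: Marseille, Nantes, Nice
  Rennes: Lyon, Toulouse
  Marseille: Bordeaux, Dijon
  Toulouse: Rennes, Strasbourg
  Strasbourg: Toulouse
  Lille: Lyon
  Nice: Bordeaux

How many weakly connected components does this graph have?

2

From Bordeaux: component {Bordeaux, Dijon, Grenoble, Marseille, Nantes, Nice, Reims}.
From Lille: component {Lille, Lyon, Rennes, Strasbourg, Toulouse}.
That's 2 components.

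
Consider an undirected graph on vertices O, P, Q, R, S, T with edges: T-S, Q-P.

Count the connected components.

From O: component {O}.
From P: component {P, Q}.
From R: component {R}.
From S: component {S, T}.
That's 4 components.

4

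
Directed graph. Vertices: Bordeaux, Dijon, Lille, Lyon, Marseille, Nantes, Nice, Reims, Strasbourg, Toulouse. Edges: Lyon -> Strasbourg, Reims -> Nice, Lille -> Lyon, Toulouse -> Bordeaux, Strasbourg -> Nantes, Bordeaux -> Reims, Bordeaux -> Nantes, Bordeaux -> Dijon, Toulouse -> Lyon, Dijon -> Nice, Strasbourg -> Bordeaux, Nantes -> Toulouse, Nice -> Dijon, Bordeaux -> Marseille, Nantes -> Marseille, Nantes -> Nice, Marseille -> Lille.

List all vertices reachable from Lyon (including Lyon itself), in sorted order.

Bordeaux, Dijon, Lille, Lyon, Marseille, Nantes, Nice, Reims, Strasbourg, Toulouse

Start at Lyon.
Its neighbours: Strasbourg.
Then their neighbours: Bordeaux, Nantes.
Then next layer: Dijon, Marseille, Nice, Reims, Toulouse.
Then next layer: Lille.
Every vertex is now reached.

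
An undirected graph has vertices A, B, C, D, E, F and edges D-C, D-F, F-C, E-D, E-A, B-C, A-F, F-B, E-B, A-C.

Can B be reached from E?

Yes

Explore from E.
Distance 1: reach A, B, D.
Found B.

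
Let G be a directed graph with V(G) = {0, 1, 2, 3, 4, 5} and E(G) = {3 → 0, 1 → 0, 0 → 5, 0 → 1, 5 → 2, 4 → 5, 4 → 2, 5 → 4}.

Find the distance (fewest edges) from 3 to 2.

3

Distance 0: 3.
Distance 1: 0.
Distance 2: 1, 5.
Distance 3: 2, 4 — contains 2.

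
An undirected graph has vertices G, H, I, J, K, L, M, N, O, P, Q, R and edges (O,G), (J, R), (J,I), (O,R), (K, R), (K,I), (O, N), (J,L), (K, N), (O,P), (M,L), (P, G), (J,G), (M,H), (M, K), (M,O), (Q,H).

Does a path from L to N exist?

Explore from L.
Distance 1: reach J, M.
Distance 2: reach G, H, I, K, O, R.
Distance 3: reach N, P, Q.
Found N.

Yes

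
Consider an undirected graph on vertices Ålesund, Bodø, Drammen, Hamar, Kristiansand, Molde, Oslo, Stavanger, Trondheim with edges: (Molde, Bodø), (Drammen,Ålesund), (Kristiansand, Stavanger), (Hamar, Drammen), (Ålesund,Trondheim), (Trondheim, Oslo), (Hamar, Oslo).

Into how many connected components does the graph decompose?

From Ålesund: component {Ålesund, Drammen, Hamar, Oslo, Trondheim}.
From Bodø: component {Bodø, Molde}.
From Kristiansand: component {Kristiansand, Stavanger}.
That's 3 components.

3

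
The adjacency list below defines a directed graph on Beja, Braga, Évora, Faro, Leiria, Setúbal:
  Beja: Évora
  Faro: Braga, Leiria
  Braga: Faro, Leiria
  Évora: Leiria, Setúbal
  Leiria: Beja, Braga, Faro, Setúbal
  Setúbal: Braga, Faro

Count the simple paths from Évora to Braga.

7

Évora→Leiria→Braga
Évora→Leiria→Faro→Braga
Évora→Leiria→Setúbal→Braga
Évora→Leiria→Setúbal→Faro→Braga
Évora→Setúbal→Braga
Évora→Setúbal→Faro→Braga
Évora→Setúbal→Faro→Leiria→Braga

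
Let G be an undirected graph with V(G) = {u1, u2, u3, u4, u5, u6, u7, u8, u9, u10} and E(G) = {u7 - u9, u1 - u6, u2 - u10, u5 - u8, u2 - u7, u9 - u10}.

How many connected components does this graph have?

From u1: component {u1, u6}.
From u2: component {u2, u7, u9, u10}.
From u3: component {u3}.
From u4: component {u4}.
From u5: component {u5, u8}.
That's 5 components.

5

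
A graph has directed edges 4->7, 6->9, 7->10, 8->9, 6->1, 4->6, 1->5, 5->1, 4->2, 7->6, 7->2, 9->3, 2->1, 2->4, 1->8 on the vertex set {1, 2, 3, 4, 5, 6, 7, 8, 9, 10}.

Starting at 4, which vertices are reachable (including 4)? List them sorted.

1, 2, 3, 4, 5, 6, 7, 8, 9, 10

Start at 4.
Its neighbours: 2, 6, 7.
Then their neighbours: 1, 9, 10.
Then next layer: 3, 5, 8.
Every vertex is now reached.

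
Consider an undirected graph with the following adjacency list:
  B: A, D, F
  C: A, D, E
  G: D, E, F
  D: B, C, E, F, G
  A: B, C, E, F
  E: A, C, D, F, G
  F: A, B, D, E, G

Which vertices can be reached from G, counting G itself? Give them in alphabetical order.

A, B, C, D, E, F, G

Start at G.
Its neighbours: D, E, F.
Then their neighbours: A, B, C.
Every vertex is now reached.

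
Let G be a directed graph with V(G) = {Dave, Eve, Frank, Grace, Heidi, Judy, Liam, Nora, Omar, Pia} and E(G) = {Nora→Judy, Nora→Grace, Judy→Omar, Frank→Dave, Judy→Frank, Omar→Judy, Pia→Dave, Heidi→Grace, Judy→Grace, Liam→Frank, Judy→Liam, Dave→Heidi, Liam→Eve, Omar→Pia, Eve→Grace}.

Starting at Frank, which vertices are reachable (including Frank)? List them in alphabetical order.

Start at Frank.
Its neighbours: Dave.
Then their neighbours: Heidi.
Then next layer: Grace.
Nothing further is reachable.

Dave, Frank, Grace, Heidi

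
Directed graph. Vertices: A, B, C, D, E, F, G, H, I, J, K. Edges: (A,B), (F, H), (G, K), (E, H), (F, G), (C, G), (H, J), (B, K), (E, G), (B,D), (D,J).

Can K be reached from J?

J has no outgoing edges, so nothing is reachable from it.

No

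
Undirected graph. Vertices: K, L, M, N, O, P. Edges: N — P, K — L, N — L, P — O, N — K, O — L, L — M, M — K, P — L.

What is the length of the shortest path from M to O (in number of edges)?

Distance 0: M.
Distance 1: K, L.
Distance 2: N, O, P — contains O.

2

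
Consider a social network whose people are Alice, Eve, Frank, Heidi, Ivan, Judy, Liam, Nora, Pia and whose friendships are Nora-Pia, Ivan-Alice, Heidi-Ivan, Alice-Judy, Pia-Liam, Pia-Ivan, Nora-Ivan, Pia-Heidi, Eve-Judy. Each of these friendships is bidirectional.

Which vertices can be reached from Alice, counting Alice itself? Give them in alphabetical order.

Start at Alice.
Its neighbours: Ivan, Judy.
Then their neighbours: Eve, Heidi, Nora, Pia.
Then next layer: Liam.
Nothing further is reachable.

Alice, Eve, Heidi, Ivan, Judy, Liam, Nora, Pia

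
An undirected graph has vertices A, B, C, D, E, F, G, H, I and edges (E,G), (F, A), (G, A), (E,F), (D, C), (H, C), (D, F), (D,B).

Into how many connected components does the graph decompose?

2

From A: component {A, B, C, D, E, F, G, H}.
From I: component {I}.
That's 2 components.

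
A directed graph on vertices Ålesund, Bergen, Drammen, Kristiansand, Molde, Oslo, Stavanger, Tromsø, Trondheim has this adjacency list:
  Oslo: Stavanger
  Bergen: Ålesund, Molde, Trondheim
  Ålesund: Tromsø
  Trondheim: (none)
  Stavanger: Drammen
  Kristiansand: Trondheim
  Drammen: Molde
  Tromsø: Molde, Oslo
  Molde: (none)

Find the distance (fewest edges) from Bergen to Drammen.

Distance 0: Bergen.
Distance 1: Ålesund, Molde, Trondheim.
Distance 2: Tromsø.
Distance 3: Oslo.
Distance 4: Stavanger.
Distance 5: Drammen — contains Drammen.

5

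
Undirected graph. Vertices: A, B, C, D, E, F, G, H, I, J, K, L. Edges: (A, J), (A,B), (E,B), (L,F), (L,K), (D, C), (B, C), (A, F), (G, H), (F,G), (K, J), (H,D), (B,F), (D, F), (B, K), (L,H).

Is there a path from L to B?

Explore from L.
Distance 1: reach F, H, K.
Distance 2: reach A, B, D, G, J.
Found B.

Yes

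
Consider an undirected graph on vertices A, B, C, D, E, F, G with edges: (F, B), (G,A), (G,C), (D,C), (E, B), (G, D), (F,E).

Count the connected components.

2

From A: component {A, C, D, G}.
From B: component {B, E, F}.
That's 2 components.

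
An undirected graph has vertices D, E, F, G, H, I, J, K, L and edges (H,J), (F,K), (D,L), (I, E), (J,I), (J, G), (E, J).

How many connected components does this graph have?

From D: component {D, L}.
From E: component {E, G, H, I, J}.
From F: component {F, K}.
That's 3 components.

3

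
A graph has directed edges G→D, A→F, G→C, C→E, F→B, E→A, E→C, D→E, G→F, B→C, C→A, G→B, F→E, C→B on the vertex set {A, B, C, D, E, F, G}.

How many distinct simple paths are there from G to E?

G→B→C→A→F→E
G→B→C→E
G→C→A→F→E
G→C→E
G→D→E
G→F→B→C→E
G→F→E

7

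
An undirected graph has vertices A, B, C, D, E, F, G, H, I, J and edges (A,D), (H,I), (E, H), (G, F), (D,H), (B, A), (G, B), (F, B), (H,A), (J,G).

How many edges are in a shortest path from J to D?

4

Distance 0: J.
Distance 1: G.
Distance 2: B, F.
Distance 3: A.
Distance 4: D, H — contains D.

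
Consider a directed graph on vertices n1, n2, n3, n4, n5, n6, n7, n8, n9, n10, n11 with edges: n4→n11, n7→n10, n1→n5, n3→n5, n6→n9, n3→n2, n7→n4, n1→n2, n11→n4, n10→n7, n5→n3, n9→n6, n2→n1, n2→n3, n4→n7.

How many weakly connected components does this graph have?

From n1: component {n1, n2, n3, n5}.
From n4: component {n4, n7, n10, n11}.
From n6: component {n6, n9}.
From n8: component {n8}.
That's 4 components.

4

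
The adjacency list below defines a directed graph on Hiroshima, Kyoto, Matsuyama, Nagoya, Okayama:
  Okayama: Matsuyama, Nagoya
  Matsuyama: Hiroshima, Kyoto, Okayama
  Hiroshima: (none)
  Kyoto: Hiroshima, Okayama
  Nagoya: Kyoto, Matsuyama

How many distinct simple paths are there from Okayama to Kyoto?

Okayama→Matsuyama→Kyoto
Okayama→Nagoya→Kyoto
Okayama→Nagoya→Matsuyama→Kyoto

3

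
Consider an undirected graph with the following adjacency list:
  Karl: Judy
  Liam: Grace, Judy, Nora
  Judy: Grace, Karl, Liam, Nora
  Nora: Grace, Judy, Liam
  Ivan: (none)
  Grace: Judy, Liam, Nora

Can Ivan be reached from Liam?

No

Explore from Liam.
Distance 1: reach Grace, Judy, Nora.
Distance 2: reach Karl.
The search is exhausted without reaching Ivan; it lies in a different component.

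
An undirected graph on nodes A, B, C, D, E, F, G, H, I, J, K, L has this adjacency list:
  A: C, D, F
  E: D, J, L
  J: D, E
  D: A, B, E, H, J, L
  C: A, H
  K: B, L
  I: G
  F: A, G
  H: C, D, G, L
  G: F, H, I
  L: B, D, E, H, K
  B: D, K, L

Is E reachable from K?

Explore from K.
Distance 1: reach B, L.
Distance 2: reach D, E, H.
Found E.

Yes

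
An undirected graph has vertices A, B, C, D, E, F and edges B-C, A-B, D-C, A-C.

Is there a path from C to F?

No

Explore from C.
Distance 1: reach A, B, D.
The search is exhausted without reaching F; it lies in a different component.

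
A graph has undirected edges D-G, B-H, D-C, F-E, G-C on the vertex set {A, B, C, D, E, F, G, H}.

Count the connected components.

From A: component {A}.
From B: component {B, H}.
From C: component {C, D, G}.
From E: component {E, F}.
That's 4 components.

4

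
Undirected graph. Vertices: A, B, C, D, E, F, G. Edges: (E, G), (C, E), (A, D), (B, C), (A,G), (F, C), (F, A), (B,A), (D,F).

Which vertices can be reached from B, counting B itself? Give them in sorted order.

A, B, C, D, E, F, G

Start at B.
Its neighbours: A, C.
Then their neighbours: D, E, F, G.
Every vertex is now reached.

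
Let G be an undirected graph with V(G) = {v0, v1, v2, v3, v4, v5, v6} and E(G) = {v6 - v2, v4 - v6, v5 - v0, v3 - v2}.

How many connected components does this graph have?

From v0: component {v0, v5}.
From v1: component {v1}.
From v2: component {v2, v3, v4, v6}.
That's 3 components.

3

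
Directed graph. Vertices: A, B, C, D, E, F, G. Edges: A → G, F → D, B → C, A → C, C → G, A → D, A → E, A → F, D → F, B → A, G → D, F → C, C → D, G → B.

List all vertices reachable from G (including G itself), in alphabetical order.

Start at G.
Its neighbours: B, D.
Then their neighbours: A, C, F.
Then next layer: E.
Every vertex is now reached.

A, B, C, D, E, F, G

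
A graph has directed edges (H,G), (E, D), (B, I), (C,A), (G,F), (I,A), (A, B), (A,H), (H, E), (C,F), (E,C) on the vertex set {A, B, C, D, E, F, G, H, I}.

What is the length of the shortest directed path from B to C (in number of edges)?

Distance 0: B.
Distance 1: I.
Distance 2: A.
Distance 3: H.
Distance 4: E, G.
Distance 5: C, D, F — contains C.

5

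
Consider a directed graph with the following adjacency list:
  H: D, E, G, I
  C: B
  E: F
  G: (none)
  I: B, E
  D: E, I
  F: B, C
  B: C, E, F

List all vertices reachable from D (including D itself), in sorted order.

Start at D.
Its neighbours: E, I.
Then their neighbours: B, F.
Then next layer: C.
Nothing further is reachable.

B, C, D, E, F, I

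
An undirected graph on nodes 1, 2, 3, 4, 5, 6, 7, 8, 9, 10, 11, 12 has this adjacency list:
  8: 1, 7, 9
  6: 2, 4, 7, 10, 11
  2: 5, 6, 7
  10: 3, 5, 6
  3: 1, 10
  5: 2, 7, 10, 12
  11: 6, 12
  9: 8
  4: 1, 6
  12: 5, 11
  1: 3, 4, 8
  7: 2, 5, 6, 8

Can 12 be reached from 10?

Explore from 10.
Distance 1: reach 3, 5, 6.
Distance 2: reach 1, 2, 4, 7, 11, 12.
Found 12.

Yes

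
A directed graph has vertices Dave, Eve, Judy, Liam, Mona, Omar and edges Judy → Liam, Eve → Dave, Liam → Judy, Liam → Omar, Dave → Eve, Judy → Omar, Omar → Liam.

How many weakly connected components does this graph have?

From Dave: component {Dave, Eve}.
From Judy: component {Judy, Liam, Omar}.
From Mona: component {Mona}.
That's 3 components.

3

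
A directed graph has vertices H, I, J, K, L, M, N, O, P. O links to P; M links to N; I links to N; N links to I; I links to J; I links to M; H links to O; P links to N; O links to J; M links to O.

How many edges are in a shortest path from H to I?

Distance 0: H.
Distance 1: O.
Distance 2: J, P.
Distance 3: N.
Distance 4: I — contains I.

4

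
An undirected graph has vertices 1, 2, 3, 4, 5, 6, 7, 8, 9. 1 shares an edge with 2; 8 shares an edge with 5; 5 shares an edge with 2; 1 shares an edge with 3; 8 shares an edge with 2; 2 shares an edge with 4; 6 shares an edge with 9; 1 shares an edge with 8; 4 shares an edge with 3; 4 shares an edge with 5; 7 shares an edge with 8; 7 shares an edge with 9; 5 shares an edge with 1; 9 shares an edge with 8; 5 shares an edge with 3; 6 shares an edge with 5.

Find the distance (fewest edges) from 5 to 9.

2

Distance 0: 5.
Distance 1: 1, 2, 3, 4, 6, 8.
Distance 2: 7, 9 — contains 9.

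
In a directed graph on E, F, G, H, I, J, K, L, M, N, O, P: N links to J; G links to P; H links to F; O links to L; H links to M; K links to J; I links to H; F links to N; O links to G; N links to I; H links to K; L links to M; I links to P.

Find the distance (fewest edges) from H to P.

4

Distance 0: H.
Distance 1: F, K, M.
Distance 2: J, N.
Distance 3: I.
Distance 4: P — contains P.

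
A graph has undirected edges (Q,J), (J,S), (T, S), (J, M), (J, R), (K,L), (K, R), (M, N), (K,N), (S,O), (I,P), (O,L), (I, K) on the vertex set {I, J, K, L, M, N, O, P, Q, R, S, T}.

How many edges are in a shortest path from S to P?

5

Distance 0: S.
Distance 1: J, O, T.
Distance 2: L, M, Q, R.
Distance 3: K, N.
Distance 4: I.
Distance 5: P — contains P.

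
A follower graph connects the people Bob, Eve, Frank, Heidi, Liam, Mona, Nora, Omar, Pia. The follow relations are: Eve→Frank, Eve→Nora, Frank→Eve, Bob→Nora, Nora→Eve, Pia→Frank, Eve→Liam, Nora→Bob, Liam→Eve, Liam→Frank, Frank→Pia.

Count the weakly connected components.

From Bob: component {Bob, Eve, Frank, Liam, Nora, Pia}.
From Heidi: component {Heidi}.
From Mona: component {Mona}.
From Omar: component {Omar}.
That's 4 components.

4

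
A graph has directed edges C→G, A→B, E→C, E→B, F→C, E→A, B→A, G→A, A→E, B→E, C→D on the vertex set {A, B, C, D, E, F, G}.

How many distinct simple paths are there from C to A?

C→G→A

1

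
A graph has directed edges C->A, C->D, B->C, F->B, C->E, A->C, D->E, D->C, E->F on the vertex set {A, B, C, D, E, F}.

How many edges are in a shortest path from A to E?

2

Distance 0: A.
Distance 1: C.
Distance 2: D, E — contains E.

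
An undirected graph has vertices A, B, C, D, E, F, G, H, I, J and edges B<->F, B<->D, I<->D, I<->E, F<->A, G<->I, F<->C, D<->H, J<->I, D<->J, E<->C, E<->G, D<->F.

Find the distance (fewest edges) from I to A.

Distance 0: I.
Distance 1: D, E, G, J.
Distance 2: B, C, F, H.
Distance 3: A — contains A.

3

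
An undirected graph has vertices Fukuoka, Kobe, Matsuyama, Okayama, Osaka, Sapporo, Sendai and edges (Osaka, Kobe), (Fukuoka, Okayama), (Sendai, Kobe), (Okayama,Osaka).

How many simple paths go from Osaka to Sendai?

Osaka–Kobe–Sendai

1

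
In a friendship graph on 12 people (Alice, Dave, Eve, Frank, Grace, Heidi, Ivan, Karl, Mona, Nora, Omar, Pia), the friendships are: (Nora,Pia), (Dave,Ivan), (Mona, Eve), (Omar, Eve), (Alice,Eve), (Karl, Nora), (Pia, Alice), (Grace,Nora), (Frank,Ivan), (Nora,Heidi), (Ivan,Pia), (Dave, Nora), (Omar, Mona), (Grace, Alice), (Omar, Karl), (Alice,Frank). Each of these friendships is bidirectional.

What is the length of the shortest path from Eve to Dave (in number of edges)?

Distance 0: Eve.
Distance 1: Alice, Mona, Omar.
Distance 2: Frank, Grace, Karl, Pia.
Distance 3: Ivan, Nora.
Distance 4: Dave, Heidi — contains Dave.

4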